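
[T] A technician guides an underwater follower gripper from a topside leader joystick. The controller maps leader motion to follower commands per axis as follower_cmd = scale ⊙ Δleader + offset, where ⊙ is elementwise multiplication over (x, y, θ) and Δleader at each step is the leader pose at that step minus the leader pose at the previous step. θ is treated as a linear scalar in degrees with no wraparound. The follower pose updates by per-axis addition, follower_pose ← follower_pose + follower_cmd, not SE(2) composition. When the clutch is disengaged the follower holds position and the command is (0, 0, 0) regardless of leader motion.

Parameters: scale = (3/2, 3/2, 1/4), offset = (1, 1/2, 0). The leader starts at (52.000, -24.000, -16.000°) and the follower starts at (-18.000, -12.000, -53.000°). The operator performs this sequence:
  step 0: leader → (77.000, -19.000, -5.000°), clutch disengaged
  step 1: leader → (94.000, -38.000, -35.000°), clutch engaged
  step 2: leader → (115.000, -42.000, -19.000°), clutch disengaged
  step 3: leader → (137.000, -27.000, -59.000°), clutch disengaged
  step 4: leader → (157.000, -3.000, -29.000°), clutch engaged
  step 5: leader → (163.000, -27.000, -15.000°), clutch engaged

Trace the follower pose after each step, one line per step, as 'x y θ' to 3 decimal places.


step 0: Δleader=(25.000, 5.000, 11.000°), disengaged; cmd=(0,0,0) → follower holds at (-18.000, -12.000, -53.000°)
step 1: Δleader=(17.000, -19.000, -30.000°), engaged; cmd=(26.500, -28.000, -7.500°) → follower=(8.500, -40.000, -60.500°)
step 2: Δleader=(21.000, -4.000, 16.000°), disengaged; cmd=(0,0,0) → follower holds at (8.500, -40.000, -60.500°)
step 3: Δleader=(22.000, 15.000, -40.000°), disengaged; cmd=(0,0,0) → follower holds at (8.500, -40.000, -60.500°)
step 4: Δleader=(20.000, 24.000, 30.000°), engaged; cmd=(31.000, 36.500, 7.500°) → follower=(39.500, -3.500, -53.000°)
step 5: Δleader=(6.000, -24.000, 14.000°), engaged; cmd=(10.000, -35.500, 3.500°) → follower=(49.500, -39.000, -49.500°)

-18.000 -12.000 -53.000
8.500 -40.000 -60.500
8.500 -40.000 -60.500
8.500 -40.000 -60.500
39.500 -3.500 -53.000
49.500 -39.000 -49.500


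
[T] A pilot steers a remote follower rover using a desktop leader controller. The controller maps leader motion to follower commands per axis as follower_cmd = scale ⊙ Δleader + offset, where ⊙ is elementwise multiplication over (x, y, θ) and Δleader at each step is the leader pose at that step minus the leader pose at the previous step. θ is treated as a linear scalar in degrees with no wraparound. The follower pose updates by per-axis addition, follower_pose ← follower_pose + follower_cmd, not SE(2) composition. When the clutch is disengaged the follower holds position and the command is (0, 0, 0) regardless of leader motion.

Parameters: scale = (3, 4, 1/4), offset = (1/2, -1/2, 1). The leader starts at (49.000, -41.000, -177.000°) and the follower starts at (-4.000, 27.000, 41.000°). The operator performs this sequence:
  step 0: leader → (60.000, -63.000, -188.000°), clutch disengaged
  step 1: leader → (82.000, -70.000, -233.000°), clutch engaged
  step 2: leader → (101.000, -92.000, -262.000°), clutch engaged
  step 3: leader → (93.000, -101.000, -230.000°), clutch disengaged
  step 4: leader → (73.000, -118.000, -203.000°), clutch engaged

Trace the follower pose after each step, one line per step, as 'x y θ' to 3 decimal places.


step 0: Δleader=(11.000, -22.000, -11.000°), disengaged; cmd=(0,0,0) → follower holds at (-4.000, 27.000, 41.000°)
step 1: Δleader=(22.000, -7.000, -45.000°), engaged; cmd=(66.500, -28.500, -10.250°) → follower=(62.500, -1.500, 30.750°)
step 2: Δleader=(19.000, -22.000, -29.000°), engaged; cmd=(57.500, -88.500, -6.250°) → follower=(120.000, -90.000, 24.500°)
step 3: Δleader=(-8.000, -9.000, 32.000°), disengaged; cmd=(0,0,0) → follower holds at (120.000, -90.000, 24.500°)
step 4: Δleader=(-20.000, -17.000, 27.000°), engaged; cmd=(-59.500, -68.500, 7.750°) → follower=(60.500, -158.500, 32.250°)

-4.000 27.000 41.000
62.500 -1.500 30.750
120.000 -90.000 24.500
120.000 -90.000 24.500
60.500 -158.500 32.250


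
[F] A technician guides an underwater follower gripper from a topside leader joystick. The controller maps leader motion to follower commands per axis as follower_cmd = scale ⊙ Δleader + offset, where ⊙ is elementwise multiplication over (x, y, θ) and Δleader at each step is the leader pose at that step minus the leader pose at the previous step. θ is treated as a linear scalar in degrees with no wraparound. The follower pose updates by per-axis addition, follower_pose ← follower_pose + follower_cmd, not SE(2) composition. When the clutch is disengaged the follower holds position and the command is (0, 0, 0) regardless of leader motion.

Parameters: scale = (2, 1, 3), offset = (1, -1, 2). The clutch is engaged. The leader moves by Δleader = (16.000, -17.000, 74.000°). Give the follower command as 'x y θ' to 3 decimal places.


33.000 -18.000 224.000

axis x: 2·16.000 + 1 = 33.000
axis y: 1·-17.000 + -1 = -18.000
axis θ: 3·74.000 + 2 = 224.000


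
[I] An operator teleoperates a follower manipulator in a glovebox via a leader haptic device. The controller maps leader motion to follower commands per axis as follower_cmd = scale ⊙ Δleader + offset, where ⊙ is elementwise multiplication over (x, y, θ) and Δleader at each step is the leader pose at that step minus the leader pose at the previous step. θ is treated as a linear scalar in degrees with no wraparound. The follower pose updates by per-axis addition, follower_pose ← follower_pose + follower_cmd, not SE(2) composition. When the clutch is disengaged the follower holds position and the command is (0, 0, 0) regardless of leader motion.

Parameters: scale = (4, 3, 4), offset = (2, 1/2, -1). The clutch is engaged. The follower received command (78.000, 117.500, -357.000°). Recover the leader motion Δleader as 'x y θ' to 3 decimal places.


axis x: (78.000 − 2) / (4) = 19.000
axis y: (117.500 − 1/2) / (3) = 39.000
axis θ: (-357.000 − -1) / (4) = -89.000

19.000 39.000 -89.000


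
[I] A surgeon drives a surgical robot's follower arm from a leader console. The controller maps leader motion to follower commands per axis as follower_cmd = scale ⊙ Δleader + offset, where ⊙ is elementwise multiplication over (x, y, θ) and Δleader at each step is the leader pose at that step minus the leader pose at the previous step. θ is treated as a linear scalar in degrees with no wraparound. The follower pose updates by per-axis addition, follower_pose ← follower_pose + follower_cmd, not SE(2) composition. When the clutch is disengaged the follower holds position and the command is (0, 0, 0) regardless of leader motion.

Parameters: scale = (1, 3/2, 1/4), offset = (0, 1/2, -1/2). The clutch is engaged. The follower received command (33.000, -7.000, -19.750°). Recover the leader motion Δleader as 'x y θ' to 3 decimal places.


axis x: (33.000 − 0) / (1) = 33.000
axis y: (-7.000 − 1/2) / (3/2) = -5.000
axis θ: (-19.750 − -1/2) / (1/4) = -77.000

33.000 -5.000 -77.000


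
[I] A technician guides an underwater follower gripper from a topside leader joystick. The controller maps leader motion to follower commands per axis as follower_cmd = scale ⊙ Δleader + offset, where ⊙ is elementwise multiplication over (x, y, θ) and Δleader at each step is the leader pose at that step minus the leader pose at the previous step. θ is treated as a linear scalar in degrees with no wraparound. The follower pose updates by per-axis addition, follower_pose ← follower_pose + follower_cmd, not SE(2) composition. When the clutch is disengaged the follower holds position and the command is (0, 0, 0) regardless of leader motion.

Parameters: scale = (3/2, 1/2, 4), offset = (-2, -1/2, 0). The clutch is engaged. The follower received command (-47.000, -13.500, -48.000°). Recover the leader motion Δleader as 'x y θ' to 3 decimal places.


axis x: (-47.000 − -2) / (3/2) = -30.000
axis y: (-13.500 − -1/2) / (1/2) = -26.000
axis θ: (-48.000 − 0) / (4) = -12.000

-30.000 -26.000 -12.000


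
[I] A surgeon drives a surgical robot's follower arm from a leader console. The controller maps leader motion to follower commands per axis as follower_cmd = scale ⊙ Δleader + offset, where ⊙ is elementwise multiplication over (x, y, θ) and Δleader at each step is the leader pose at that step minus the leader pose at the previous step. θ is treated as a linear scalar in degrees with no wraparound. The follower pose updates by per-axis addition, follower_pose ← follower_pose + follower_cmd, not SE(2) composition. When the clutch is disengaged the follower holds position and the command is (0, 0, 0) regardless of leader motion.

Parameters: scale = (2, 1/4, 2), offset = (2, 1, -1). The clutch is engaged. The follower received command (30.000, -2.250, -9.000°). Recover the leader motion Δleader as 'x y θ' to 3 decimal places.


14.000 -13.000 -4.000

axis x: (30.000 − 2) / (2) = 14.000
axis y: (-2.250 − 1) / (1/4) = -13.000
axis θ: (-9.000 − -1) / (2) = -4.000


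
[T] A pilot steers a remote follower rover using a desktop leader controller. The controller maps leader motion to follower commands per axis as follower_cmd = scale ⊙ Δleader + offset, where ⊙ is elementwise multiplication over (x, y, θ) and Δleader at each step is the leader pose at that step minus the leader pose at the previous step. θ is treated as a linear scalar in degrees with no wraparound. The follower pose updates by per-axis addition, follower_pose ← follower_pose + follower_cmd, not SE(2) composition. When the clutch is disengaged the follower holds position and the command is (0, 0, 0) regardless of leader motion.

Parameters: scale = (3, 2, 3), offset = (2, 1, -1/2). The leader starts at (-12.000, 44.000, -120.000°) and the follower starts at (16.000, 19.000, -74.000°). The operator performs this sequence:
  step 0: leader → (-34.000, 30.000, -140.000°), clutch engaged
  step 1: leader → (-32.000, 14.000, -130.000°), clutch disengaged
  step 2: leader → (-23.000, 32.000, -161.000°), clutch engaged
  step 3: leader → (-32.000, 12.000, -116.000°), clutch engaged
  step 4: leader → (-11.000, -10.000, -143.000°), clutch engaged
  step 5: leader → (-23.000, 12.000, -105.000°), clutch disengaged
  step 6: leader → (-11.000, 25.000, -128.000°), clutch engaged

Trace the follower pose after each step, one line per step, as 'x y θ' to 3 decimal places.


step 0: Δleader=(-22.000, -14.000, -20.000°), engaged; cmd=(-64.000, -27.000, -60.500°) → follower=(-48.000, -8.000, -134.500°)
step 1: Δleader=(2.000, -16.000, 10.000°), disengaged; cmd=(0,0,0) → follower holds at (-48.000, -8.000, -134.500°)
step 2: Δleader=(9.000, 18.000, -31.000°), engaged; cmd=(29.000, 37.000, -93.500°) → follower=(-19.000, 29.000, -228.000°)
step 3: Δleader=(-9.000, -20.000, 45.000°), engaged; cmd=(-25.000, -39.000, 134.500°) → follower=(-44.000, -10.000, -93.500°)
step 4: Δleader=(21.000, -22.000, -27.000°), engaged; cmd=(65.000, -43.000, -81.500°) → follower=(21.000, -53.000, -175.000°)
step 5: Δleader=(-12.000, 22.000, 38.000°), disengaged; cmd=(0,0,0) → follower holds at (21.000, -53.000, -175.000°)
step 6: Δleader=(12.000, 13.000, -23.000°), engaged; cmd=(38.000, 27.000, -69.500°) → follower=(59.000, -26.000, -244.500°)

-48.000 -8.000 -134.500
-48.000 -8.000 -134.500
-19.000 29.000 -228.000
-44.000 -10.000 -93.500
21.000 -53.000 -175.000
21.000 -53.000 -175.000
59.000 -26.000 -244.500


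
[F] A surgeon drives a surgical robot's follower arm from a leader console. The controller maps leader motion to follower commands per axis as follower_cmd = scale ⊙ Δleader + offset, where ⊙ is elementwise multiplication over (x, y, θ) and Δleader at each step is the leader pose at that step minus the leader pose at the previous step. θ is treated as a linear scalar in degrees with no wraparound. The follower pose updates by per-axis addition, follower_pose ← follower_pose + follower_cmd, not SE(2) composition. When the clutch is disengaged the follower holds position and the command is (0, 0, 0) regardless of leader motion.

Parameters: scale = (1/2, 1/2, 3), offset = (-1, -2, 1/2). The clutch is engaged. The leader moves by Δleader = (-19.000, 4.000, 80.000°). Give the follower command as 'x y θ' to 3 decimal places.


-10.500 0.000 240.500

axis x: 1/2·-19.000 + -1 = -10.500
axis y: 1/2·4.000 + -2 = 0.000
axis θ: 3·80.000 + 1/2 = 240.500


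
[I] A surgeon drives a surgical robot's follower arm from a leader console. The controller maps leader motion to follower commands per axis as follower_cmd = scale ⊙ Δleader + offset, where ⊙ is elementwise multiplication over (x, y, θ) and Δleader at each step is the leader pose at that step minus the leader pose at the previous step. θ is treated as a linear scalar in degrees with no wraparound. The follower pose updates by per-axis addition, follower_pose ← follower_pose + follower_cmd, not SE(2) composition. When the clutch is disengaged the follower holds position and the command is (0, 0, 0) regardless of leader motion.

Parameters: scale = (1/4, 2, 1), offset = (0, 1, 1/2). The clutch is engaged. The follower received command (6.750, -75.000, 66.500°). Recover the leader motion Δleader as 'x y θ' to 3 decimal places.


axis x: (6.750 − 0) / (1/4) = 27.000
axis y: (-75.000 − 1) / (2) = -38.000
axis θ: (66.500 − 1/2) / (1) = 66.000

27.000 -38.000 66.000


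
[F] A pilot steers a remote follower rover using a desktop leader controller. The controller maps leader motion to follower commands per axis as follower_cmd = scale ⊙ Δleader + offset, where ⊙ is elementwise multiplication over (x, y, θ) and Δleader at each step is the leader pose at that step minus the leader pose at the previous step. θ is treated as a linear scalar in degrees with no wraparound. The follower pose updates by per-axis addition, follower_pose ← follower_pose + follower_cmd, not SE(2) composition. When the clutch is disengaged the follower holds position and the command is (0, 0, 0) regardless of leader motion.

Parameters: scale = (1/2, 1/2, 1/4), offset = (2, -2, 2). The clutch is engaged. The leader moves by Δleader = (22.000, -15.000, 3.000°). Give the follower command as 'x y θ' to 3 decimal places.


axis x: 1/2·22.000 + 2 = 13.000
axis y: 1/2·-15.000 + -2 = -9.500
axis θ: 1/4·3.000 + 2 = 2.750

13.000 -9.500 2.750


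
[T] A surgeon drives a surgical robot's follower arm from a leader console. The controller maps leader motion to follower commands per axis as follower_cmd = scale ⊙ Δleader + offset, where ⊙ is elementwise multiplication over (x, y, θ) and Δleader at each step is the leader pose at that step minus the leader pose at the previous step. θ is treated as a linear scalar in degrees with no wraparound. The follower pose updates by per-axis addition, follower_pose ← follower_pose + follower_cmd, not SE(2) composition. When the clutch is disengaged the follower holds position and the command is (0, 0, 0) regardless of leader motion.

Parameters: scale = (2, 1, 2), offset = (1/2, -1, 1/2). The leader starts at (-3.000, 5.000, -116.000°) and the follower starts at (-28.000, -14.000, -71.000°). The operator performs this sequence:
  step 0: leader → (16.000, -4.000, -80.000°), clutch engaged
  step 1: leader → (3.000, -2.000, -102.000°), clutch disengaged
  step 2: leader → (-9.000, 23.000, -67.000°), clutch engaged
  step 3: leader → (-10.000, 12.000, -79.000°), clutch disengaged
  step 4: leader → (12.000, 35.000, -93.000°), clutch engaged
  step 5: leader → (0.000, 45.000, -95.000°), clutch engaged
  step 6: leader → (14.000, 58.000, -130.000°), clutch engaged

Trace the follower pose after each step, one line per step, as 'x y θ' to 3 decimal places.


10.500 -24.000 1.500
10.500 -24.000 1.500
-13.000 0.000 72.000
-13.000 0.000 72.000
31.500 22.000 44.500
8.000 31.000 41.000
36.500 43.000 -28.500

step 0: Δleader=(19.000, -9.000, 36.000°), engaged; cmd=(38.500, -10.000, 72.500°) → follower=(10.500, -24.000, 1.500°)
step 1: Δleader=(-13.000, 2.000, -22.000°), disengaged; cmd=(0,0,0) → follower holds at (10.500, -24.000, 1.500°)
step 2: Δleader=(-12.000, 25.000, 35.000°), engaged; cmd=(-23.500, 24.000, 70.500°) → follower=(-13.000, 0.000, 72.000°)
step 3: Δleader=(-1.000, -11.000, -12.000°), disengaged; cmd=(0,0,0) → follower holds at (-13.000, 0.000, 72.000°)
step 4: Δleader=(22.000, 23.000, -14.000°), engaged; cmd=(44.500, 22.000, -27.500°) → follower=(31.500, 22.000, 44.500°)
step 5: Δleader=(-12.000, 10.000, -2.000°), engaged; cmd=(-23.500, 9.000, -3.500°) → follower=(8.000, 31.000, 41.000°)
step 6: Δleader=(14.000, 13.000, -35.000°), engaged; cmd=(28.500, 12.000, -69.500°) → follower=(36.500, 43.000, -28.500°)


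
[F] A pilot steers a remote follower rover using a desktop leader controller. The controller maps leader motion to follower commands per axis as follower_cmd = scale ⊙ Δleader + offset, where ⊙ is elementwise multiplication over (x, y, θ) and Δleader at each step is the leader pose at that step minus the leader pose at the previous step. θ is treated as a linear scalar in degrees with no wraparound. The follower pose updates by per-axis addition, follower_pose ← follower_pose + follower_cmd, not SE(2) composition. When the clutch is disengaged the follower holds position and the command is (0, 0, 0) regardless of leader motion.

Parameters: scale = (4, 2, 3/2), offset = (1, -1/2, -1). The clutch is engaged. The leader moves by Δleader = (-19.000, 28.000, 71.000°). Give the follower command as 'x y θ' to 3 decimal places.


-75.000 55.500 105.500

axis x: 4·-19.000 + 1 = -75.000
axis y: 2·28.000 + -1/2 = 55.500
axis θ: 3/2·71.000 + -1 = 105.500


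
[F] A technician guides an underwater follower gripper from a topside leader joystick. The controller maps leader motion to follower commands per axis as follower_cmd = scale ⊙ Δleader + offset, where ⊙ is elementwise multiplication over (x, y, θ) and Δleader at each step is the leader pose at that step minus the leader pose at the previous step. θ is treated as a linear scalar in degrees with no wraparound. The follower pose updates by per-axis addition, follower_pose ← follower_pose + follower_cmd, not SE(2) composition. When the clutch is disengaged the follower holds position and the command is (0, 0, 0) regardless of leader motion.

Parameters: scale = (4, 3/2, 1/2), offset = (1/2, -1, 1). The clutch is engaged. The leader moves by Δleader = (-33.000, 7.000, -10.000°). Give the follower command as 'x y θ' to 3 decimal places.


axis x: 4·-33.000 + 1/2 = -131.500
axis y: 3/2·7.000 + -1 = 9.500
axis θ: 1/2·-10.000 + 1 = -4.000

-131.500 9.500 -4.000


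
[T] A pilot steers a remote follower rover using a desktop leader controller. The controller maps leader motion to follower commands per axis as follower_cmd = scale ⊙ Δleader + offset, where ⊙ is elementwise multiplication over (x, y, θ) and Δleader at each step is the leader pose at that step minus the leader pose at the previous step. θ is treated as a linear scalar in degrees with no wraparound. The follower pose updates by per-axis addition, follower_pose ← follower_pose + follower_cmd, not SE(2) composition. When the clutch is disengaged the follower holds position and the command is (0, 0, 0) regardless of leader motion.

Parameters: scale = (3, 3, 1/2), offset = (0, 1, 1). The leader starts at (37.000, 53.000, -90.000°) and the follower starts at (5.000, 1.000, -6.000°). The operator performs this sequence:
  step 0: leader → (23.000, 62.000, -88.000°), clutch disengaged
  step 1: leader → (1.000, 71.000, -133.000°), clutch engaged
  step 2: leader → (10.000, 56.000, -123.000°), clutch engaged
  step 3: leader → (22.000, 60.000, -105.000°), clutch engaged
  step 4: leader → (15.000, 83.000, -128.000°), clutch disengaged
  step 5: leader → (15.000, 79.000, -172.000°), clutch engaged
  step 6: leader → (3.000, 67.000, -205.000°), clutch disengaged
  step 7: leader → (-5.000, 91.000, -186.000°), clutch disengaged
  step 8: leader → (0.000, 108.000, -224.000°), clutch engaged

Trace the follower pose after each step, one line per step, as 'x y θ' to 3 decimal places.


5.000 1.000 -6.000
-61.000 29.000 -27.500
-34.000 -15.000 -21.500
2.000 -2.000 -11.500
2.000 -2.000 -11.500
2.000 -13.000 -32.500
2.000 -13.000 -32.500
2.000 -13.000 -32.500
17.000 39.000 -50.500

step 0: Δleader=(-14.000, 9.000, 2.000°), disengaged; cmd=(0,0,0) → follower holds at (5.000, 1.000, -6.000°)
step 1: Δleader=(-22.000, 9.000, -45.000°), engaged; cmd=(-66.000, 28.000, -21.500°) → follower=(-61.000, 29.000, -27.500°)
step 2: Δleader=(9.000, -15.000, 10.000°), engaged; cmd=(27.000, -44.000, 6.000°) → follower=(-34.000, -15.000, -21.500°)
step 3: Δleader=(12.000, 4.000, 18.000°), engaged; cmd=(36.000, 13.000, 10.000°) → follower=(2.000, -2.000, -11.500°)
step 4: Δleader=(-7.000, 23.000, -23.000°), disengaged; cmd=(0,0,0) → follower holds at (2.000, -2.000, -11.500°)
step 5: Δleader=(0.000, -4.000, -44.000°), engaged; cmd=(0.000, -11.000, -21.000°) → follower=(2.000, -13.000, -32.500°)
step 6: Δleader=(-12.000, -12.000, -33.000°), disengaged; cmd=(0,0,0) → follower holds at (2.000, -13.000, -32.500°)
step 7: Δleader=(-8.000, 24.000, 19.000°), disengaged; cmd=(0,0,0) → follower holds at (2.000, -13.000, -32.500°)
step 8: Δleader=(5.000, 17.000, -38.000°), engaged; cmd=(15.000, 52.000, -18.000°) → follower=(17.000, 39.000, -50.500°)


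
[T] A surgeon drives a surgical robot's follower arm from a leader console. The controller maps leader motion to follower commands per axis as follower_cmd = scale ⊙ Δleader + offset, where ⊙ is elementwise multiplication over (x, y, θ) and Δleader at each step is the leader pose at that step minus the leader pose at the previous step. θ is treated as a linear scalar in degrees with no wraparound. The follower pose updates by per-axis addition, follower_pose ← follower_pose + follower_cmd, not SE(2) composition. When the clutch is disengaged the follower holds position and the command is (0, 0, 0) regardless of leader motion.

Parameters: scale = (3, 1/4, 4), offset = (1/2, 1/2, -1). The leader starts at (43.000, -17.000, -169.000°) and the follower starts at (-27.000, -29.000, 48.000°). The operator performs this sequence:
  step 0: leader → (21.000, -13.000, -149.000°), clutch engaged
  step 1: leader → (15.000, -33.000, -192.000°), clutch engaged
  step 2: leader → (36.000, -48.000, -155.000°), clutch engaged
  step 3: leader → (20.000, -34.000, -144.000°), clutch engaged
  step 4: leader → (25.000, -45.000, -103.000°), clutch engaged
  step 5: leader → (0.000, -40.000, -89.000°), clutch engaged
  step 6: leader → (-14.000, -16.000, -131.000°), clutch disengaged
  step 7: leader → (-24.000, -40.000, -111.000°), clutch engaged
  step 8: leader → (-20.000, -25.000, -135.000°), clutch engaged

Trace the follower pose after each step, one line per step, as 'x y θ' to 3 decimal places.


-92.500 -27.500 127.000
-110.000 -32.000 -46.000
-46.500 -35.250 101.000
-94.000 -31.250 144.000
-78.500 -33.500 307.000
-153.000 -31.750 362.000
-153.000 -31.750 362.000
-182.500 -37.250 441.000
-170.000 -33.000 344.000

step 0: Δleader=(-22.000, 4.000, 20.000°), engaged; cmd=(-65.500, 1.500, 79.000°) → follower=(-92.500, -27.500, 127.000°)
step 1: Δleader=(-6.000, -20.000, -43.000°), engaged; cmd=(-17.500, -4.500, -173.000°) → follower=(-110.000, -32.000, -46.000°)
step 2: Δleader=(21.000, -15.000, 37.000°), engaged; cmd=(63.500, -3.250, 147.000°) → follower=(-46.500, -35.250, 101.000°)
step 3: Δleader=(-16.000, 14.000, 11.000°), engaged; cmd=(-47.500, 4.000, 43.000°) → follower=(-94.000, -31.250, 144.000°)
step 4: Δleader=(5.000, -11.000, 41.000°), engaged; cmd=(15.500, -2.250, 163.000°) → follower=(-78.500, -33.500, 307.000°)
step 5: Δleader=(-25.000, 5.000, 14.000°), engaged; cmd=(-74.500, 1.750, 55.000°) → follower=(-153.000, -31.750, 362.000°)
step 6: Δleader=(-14.000, 24.000, -42.000°), disengaged; cmd=(0,0,0) → follower holds at (-153.000, -31.750, 362.000°)
step 7: Δleader=(-10.000, -24.000, 20.000°), engaged; cmd=(-29.500, -5.500, 79.000°) → follower=(-182.500, -37.250, 441.000°)
step 8: Δleader=(4.000, 15.000, -24.000°), engaged; cmd=(12.500, 4.250, -97.000°) → follower=(-170.000, -33.000, 344.000°)


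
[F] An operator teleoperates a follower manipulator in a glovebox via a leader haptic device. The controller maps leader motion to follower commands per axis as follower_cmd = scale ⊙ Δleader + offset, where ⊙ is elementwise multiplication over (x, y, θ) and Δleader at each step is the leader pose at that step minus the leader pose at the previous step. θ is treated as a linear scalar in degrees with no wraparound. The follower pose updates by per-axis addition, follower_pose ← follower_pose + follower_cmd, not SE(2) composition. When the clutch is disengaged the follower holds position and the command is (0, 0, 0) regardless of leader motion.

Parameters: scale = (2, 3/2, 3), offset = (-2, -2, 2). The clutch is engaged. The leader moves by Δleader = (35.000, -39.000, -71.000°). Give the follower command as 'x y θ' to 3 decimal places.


68.000 -60.500 -211.000

axis x: 2·35.000 + -2 = 68.000
axis y: 3/2·-39.000 + -2 = -60.500
axis θ: 3·-71.000 + 2 = -211.000


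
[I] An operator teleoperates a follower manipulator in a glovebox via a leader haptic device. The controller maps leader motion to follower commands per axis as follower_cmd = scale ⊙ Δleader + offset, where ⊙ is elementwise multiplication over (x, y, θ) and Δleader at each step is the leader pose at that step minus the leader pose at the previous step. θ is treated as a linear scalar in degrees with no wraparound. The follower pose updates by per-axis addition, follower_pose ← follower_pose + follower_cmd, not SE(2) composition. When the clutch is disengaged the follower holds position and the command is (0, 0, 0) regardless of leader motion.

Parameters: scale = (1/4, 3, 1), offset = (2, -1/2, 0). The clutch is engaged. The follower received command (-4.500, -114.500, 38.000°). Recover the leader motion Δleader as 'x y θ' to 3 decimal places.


-26.000 -38.000 38.000

axis x: (-4.500 − 2) / (1/4) = -26.000
axis y: (-114.500 − -1/2) / (3) = -38.000
axis θ: (38.000 − 0) / (1) = 38.000


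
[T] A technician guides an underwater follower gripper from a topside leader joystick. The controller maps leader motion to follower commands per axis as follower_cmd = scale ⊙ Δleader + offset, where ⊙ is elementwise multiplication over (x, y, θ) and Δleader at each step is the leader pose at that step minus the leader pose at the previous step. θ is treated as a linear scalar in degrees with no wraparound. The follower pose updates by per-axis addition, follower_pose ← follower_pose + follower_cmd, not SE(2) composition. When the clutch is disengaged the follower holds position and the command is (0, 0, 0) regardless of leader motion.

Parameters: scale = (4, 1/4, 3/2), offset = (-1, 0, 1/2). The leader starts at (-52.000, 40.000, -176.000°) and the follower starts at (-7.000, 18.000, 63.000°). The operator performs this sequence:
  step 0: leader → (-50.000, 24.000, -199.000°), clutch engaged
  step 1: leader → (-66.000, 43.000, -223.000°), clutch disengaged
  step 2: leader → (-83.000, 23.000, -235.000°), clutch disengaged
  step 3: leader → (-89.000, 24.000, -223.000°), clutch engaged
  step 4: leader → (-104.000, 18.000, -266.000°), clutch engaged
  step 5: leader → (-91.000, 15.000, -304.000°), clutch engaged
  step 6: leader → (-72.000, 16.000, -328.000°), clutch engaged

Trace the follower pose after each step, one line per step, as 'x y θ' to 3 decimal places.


0.000 14.000 29.000
0.000 14.000 29.000
0.000 14.000 29.000
-25.000 14.250 47.500
-86.000 12.750 -16.500
-35.000 12.000 -73.000
40.000 12.250 -108.500

step 0: Δleader=(2.000, -16.000, -23.000°), engaged; cmd=(7.000, -4.000, -34.000°) → follower=(0.000, 14.000, 29.000°)
step 1: Δleader=(-16.000, 19.000, -24.000°), disengaged; cmd=(0,0,0) → follower holds at (0.000, 14.000, 29.000°)
step 2: Δleader=(-17.000, -20.000, -12.000°), disengaged; cmd=(0,0,0) → follower holds at (0.000, 14.000, 29.000°)
step 3: Δleader=(-6.000, 1.000, 12.000°), engaged; cmd=(-25.000, 0.250, 18.500°) → follower=(-25.000, 14.250, 47.500°)
step 4: Δleader=(-15.000, -6.000, -43.000°), engaged; cmd=(-61.000, -1.500, -64.000°) → follower=(-86.000, 12.750, -16.500°)
step 5: Δleader=(13.000, -3.000, -38.000°), engaged; cmd=(51.000, -0.750, -56.500°) → follower=(-35.000, 12.000, -73.000°)
step 6: Δleader=(19.000, 1.000, -24.000°), engaged; cmd=(75.000, 0.250, -35.500°) → follower=(40.000, 12.250, -108.500°)


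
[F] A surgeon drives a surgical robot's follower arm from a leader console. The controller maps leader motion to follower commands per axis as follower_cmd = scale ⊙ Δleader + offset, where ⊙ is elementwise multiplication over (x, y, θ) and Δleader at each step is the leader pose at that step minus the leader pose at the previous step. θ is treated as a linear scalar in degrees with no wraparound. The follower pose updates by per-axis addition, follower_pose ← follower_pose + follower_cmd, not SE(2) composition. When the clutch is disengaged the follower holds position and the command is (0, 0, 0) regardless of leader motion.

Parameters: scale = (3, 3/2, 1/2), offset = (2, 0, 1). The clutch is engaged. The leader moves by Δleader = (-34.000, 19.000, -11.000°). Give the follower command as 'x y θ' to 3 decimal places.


-100.000 28.500 -4.500

axis x: 3·-34.000 + 2 = -100.000
axis y: 3/2·19.000 + 0 = 28.500
axis θ: 1/2·-11.000 + 1 = -4.500


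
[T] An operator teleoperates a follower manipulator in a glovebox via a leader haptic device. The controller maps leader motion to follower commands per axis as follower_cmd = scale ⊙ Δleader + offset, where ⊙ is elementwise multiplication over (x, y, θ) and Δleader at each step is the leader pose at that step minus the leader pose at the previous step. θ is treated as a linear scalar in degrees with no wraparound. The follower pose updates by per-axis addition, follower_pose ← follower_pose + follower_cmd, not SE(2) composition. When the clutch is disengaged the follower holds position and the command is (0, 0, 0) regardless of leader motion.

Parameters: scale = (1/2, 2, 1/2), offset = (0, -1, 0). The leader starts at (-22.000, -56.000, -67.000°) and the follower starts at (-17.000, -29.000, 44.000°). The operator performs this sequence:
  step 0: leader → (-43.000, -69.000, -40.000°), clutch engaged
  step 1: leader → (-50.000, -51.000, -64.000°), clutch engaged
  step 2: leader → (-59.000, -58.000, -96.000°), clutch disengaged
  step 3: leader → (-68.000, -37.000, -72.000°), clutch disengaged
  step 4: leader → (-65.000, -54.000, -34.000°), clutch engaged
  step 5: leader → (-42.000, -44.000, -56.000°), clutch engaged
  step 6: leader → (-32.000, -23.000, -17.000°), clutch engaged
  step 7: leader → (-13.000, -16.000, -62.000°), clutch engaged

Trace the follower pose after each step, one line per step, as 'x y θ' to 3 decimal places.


-27.500 -56.000 57.500
-31.000 -21.000 45.500
-31.000 -21.000 45.500
-31.000 -21.000 45.500
-29.500 -56.000 64.500
-18.000 -37.000 53.500
-13.000 4.000 73.000
-3.500 17.000 50.500

step 0: Δleader=(-21.000, -13.000, 27.000°), engaged; cmd=(-10.500, -27.000, 13.500°) → follower=(-27.500, -56.000, 57.500°)
step 1: Δleader=(-7.000, 18.000, -24.000°), engaged; cmd=(-3.500, 35.000, -12.000°) → follower=(-31.000, -21.000, 45.500°)
step 2: Δleader=(-9.000, -7.000, -32.000°), disengaged; cmd=(0,0,0) → follower holds at (-31.000, -21.000, 45.500°)
step 3: Δleader=(-9.000, 21.000, 24.000°), disengaged; cmd=(0,0,0) → follower holds at (-31.000, -21.000, 45.500°)
step 4: Δleader=(3.000, -17.000, 38.000°), engaged; cmd=(1.500, -35.000, 19.000°) → follower=(-29.500, -56.000, 64.500°)
step 5: Δleader=(23.000, 10.000, -22.000°), engaged; cmd=(11.500, 19.000, -11.000°) → follower=(-18.000, -37.000, 53.500°)
step 6: Δleader=(10.000, 21.000, 39.000°), engaged; cmd=(5.000, 41.000, 19.500°) → follower=(-13.000, 4.000, 73.000°)
step 7: Δleader=(19.000, 7.000, -45.000°), engaged; cmd=(9.500, 13.000, -22.500°) → follower=(-3.500, 17.000, 50.500°)


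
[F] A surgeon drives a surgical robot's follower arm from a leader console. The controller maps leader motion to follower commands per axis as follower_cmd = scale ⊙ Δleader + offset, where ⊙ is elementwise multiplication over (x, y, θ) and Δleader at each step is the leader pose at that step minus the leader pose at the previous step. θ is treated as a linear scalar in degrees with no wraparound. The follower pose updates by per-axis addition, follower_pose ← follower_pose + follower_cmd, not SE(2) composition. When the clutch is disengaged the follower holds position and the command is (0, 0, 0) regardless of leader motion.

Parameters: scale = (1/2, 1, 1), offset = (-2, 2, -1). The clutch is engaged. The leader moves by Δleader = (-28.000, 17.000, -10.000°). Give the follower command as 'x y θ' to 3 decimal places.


axis x: 1/2·-28.000 + -2 = -16.000
axis y: 1·17.000 + 2 = 19.000
axis θ: 1·-10.000 + -1 = -11.000

-16.000 19.000 -11.000


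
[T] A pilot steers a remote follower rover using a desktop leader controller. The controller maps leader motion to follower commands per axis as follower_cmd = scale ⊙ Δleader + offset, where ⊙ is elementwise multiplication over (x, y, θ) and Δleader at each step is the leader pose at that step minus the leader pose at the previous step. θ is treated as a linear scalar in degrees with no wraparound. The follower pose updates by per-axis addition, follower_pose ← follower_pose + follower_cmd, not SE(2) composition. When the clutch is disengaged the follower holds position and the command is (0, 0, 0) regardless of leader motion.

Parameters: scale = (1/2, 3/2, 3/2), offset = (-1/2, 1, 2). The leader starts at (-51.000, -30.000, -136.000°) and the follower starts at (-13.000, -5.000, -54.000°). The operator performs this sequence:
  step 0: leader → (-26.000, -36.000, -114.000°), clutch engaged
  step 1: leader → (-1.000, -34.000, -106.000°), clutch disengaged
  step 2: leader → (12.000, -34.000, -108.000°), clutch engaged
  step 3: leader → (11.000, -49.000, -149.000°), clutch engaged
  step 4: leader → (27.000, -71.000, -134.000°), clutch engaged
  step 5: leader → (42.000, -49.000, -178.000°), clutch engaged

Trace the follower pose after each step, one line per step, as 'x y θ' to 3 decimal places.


step 0: Δleader=(25.000, -6.000, 22.000°), engaged; cmd=(12.000, -8.000, 35.000°) → follower=(-1.000, -13.000, -19.000°)
step 1: Δleader=(25.000, 2.000, 8.000°), disengaged; cmd=(0,0,0) → follower holds at (-1.000, -13.000, -19.000°)
step 2: Δleader=(13.000, 0.000, -2.000°), engaged; cmd=(6.000, 1.000, -1.000°) → follower=(5.000, -12.000, -20.000°)
step 3: Δleader=(-1.000, -15.000, -41.000°), engaged; cmd=(-1.000, -21.500, -59.500°) → follower=(4.000, -33.500, -79.500°)
step 4: Δleader=(16.000, -22.000, 15.000°), engaged; cmd=(7.500, -32.000, 24.500°) → follower=(11.500, -65.500, -55.000°)
step 5: Δleader=(15.000, 22.000, -44.000°), engaged; cmd=(7.000, 34.000, -64.000°) → follower=(18.500, -31.500, -119.000°)

-1.000 -13.000 -19.000
-1.000 -13.000 -19.000
5.000 -12.000 -20.000
4.000 -33.500 -79.500
11.500 -65.500 -55.000
18.500 -31.500 -119.000


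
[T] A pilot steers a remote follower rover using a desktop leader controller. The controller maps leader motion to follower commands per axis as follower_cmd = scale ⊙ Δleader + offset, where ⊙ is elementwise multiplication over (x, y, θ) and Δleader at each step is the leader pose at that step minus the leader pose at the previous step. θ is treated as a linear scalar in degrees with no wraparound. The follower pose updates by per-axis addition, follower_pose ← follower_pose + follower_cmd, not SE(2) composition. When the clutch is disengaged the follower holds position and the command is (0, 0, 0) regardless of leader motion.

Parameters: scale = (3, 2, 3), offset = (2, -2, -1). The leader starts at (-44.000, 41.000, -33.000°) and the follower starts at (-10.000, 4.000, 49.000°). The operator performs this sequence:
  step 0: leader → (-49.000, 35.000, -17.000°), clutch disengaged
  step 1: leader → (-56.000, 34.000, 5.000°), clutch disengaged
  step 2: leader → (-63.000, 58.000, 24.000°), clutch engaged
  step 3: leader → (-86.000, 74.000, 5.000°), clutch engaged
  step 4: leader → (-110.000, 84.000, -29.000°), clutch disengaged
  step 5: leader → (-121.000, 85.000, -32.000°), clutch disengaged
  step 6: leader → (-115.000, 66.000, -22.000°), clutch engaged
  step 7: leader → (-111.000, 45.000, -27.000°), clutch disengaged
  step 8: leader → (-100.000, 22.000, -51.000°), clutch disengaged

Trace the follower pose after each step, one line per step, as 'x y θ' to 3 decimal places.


step 0: Δleader=(-5.000, -6.000, 16.000°), disengaged; cmd=(0,0,0) → follower holds at (-10.000, 4.000, 49.000°)
step 1: Δleader=(-7.000, -1.000, 22.000°), disengaged; cmd=(0,0,0) → follower holds at (-10.000, 4.000, 49.000°)
step 2: Δleader=(-7.000, 24.000, 19.000°), engaged; cmd=(-19.000, 46.000, 56.000°) → follower=(-29.000, 50.000, 105.000°)
step 3: Δleader=(-23.000, 16.000, -19.000°), engaged; cmd=(-67.000, 30.000, -58.000°) → follower=(-96.000, 80.000, 47.000°)
step 4: Δleader=(-24.000, 10.000, -34.000°), disengaged; cmd=(0,0,0) → follower holds at (-96.000, 80.000, 47.000°)
step 5: Δleader=(-11.000, 1.000, -3.000°), disengaged; cmd=(0,0,0) → follower holds at (-96.000, 80.000, 47.000°)
step 6: Δleader=(6.000, -19.000, 10.000°), engaged; cmd=(20.000, -40.000, 29.000°) → follower=(-76.000, 40.000, 76.000°)
step 7: Δleader=(4.000, -21.000, -5.000°), disengaged; cmd=(0,0,0) → follower holds at (-76.000, 40.000, 76.000°)
step 8: Δleader=(11.000, -23.000, -24.000°), disengaged; cmd=(0,0,0) → follower holds at (-76.000, 40.000, 76.000°)

-10.000 4.000 49.000
-10.000 4.000 49.000
-29.000 50.000 105.000
-96.000 80.000 47.000
-96.000 80.000 47.000
-96.000 80.000 47.000
-76.000 40.000 76.000
-76.000 40.000 76.000
-76.000 40.000 76.000


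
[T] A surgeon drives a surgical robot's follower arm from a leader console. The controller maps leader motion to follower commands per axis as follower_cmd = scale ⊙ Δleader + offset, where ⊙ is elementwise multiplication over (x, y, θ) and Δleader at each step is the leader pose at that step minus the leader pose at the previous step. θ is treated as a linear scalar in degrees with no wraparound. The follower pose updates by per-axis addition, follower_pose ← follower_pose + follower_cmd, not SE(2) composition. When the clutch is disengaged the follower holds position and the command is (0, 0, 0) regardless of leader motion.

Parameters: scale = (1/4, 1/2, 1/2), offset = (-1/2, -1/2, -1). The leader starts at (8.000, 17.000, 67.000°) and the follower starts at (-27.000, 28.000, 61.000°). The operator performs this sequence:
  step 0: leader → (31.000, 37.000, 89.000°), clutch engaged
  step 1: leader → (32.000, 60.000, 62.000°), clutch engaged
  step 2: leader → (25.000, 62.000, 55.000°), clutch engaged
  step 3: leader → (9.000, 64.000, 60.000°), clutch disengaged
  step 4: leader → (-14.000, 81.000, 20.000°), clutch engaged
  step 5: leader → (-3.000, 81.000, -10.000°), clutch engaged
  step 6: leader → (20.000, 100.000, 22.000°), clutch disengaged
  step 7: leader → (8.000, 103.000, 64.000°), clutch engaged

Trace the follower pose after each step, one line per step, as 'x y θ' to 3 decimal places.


step 0: Δleader=(23.000, 20.000, 22.000°), engaged; cmd=(5.250, 9.500, 10.000°) → follower=(-21.750, 37.500, 71.000°)
step 1: Δleader=(1.000, 23.000, -27.000°), engaged; cmd=(-0.250, 11.000, -14.500°) → follower=(-22.000, 48.500, 56.500°)
step 2: Δleader=(-7.000, 2.000, -7.000°), engaged; cmd=(-2.250, 0.500, -4.500°) → follower=(-24.250, 49.000, 52.000°)
step 3: Δleader=(-16.000, 2.000, 5.000°), disengaged; cmd=(0,0,0) → follower holds at (-24.250, 49.000, 52.000°)
step 4: Δleader=(-23.000, 17.000, -40.000°), engaged; cmd=(-6.250, 8.000, -21.000°) → follower=(-30.500, 57.000, 31.000°)
step 5: Δleader=(11.000, 0.000, -30.000°), engaged; cmd=(2.250, -0.500, -16.000°) → follower=(-28.250, 56.500, 15.000°)
step 6: Δleader=(23.000, 19.000, 32.000°), disengaged; cmd=(0,0,0) → follower holds at (-28.250, 56.500, 15.000°)
step 7: Δleader=(-12.000, 3.000, 42.000°), engaged; cmd=(-3.500, 1.000, 20.000°) → follower=(-31.750, 57.500, 35.000°)

-21.750 37.500 71.000
-22.000 48.500 56.500
-24.250 49.000 52.000
-24.250 49.000 52.000
-30.500 57.000 31.000
-28.250 56.500 15.000
-28.250 56.500 15.000
-31.750 57.500 35.000
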